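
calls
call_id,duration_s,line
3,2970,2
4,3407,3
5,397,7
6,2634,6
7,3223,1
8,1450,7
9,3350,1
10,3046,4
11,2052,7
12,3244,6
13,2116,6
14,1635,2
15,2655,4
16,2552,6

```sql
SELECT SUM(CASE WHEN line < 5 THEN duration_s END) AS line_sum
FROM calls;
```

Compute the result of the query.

20286

call_id=3: ✓ → 2970
call_id=4: ✓ → 3407
call_id=5: ✗
call_id=6: ✗
call_id=7: ✓ → 3223
call_id=8: ✗
call_id=9: ✓ → 3350
call_id=10: ✓ → 3046
call_id=11: ✗
call_id=12: ✗
call_id=13: ✗
call_id=14: ✓ → 1635
call_id=15: ✓ → 2655
call_id=16: ✗
line_sum = 2970 + 3407 + 3223 + 3350 + 3046 + 1635 + 2655 = 20286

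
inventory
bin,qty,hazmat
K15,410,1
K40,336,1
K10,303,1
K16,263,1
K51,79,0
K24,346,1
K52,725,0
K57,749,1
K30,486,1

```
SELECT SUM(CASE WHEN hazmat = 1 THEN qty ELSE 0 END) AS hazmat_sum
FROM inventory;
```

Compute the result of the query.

bin=K15: ✓ → 410
bin=K40: ✓ → 336
bin=K10: ✓ → 303
bin=K16: ✓ → 263
bin=K51: ✗
bin=K24: ✓ → 346
bin=K52: ✗
bin=K57: ✓ → 749
bin=K30: ✓ → 486
hazmat_sum = 410 + 336 + 303 + 263 + 346 + 749 + 486 = 2893

2893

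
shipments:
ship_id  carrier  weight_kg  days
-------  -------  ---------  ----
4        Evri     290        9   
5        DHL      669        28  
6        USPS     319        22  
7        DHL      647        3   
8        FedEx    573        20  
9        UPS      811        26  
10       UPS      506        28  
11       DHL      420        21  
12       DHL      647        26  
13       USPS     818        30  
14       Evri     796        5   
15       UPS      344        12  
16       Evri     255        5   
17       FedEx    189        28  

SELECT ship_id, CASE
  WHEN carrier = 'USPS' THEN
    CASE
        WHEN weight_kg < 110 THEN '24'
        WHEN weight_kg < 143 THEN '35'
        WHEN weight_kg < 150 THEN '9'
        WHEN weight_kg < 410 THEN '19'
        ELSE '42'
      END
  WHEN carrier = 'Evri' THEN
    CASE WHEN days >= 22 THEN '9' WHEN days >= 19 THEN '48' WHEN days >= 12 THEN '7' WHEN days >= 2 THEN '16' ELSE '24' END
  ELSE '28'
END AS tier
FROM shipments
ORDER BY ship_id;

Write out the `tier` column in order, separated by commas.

16, 28, 19, 28, 28, 28, 28, 28, 28, 42, 16, 28, 16, 28

ship_id=4: carrier='Evri' → inner[days >= 2] → 16
ship_id=5: carrier='DHL' → outer ELSE → 28
ship_id=6: carrier='USPS' → inner[weight_kg < 410] → 19
ship_id=7: carrier='DHL' → outer ELSE → 28
ship_id=8: carrier='FedEx' → outer ELSE → 28
ship_id=9: carrier='UPS' → outer ELSE → 28
ship_id=10: carrier='UPS' → outer ELSE → 28
ship_id=11: carrier='DHL' → outer ELSE → 28
ship_id=12: carrier='DHL' → outer ELSE → 28
ship_id=13: carrier='USPS' → inner[ELSE] → 42
ship_id=14: carrier='Evri' → inner[days >= 2] → 16
ship_id=15: carrier='UPS' → outer ELSE → 28
ship_id=16: carrier='Evri' → inner[days >= 2] → 16
ship_id=17: carrier='FedEx' → outer ELSE → 28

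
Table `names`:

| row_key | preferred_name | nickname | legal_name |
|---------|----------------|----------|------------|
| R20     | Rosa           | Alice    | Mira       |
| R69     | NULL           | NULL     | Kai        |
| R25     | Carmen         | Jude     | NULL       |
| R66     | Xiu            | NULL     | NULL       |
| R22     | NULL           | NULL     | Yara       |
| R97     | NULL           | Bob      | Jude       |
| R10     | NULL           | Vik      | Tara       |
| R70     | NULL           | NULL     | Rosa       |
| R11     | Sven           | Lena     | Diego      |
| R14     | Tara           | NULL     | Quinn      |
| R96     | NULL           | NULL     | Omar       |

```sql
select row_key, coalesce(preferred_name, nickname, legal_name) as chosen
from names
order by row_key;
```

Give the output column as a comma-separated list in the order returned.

Vik, Sven, Tara, Rosa, Yara, Carmen, Xiu, Kai, Rosa, Omar, Bob

row_key=R10: preferred_name=NULL, nickname=Vik → Vik
row_key=R11: preferred_name=Sven → Sven
row_key=R14: preferred_name=Tara → Tara
row_key=R20: preferred_name=Rosa → Rosa
row_key=R22: preferred_name=NULL, nickname=NULL, legal_name=Yara → Yara
row_key=R25: preferred_name=Carmen → Carmen
row_key=R66: preferred_name=Xiu → Xiu
row_key=R69: preferred_name=NULL, nickname=NULL, legal_name=Kai → Kai
row_key=R70: preferred_name=NULL, nickname=NULL, legal_name=Rosa → Rosa
row_key=R96: preferred_name=NULL, nickname=NULL, legal_name=Omar → Omar
row_key=R97: preferred_name=NULL, nickname=Bob → Bob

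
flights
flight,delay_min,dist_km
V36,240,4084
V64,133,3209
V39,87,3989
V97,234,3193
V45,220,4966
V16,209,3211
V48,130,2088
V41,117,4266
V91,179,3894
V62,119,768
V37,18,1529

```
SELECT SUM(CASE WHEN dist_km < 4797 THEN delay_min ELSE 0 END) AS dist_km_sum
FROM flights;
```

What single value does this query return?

flight=V36: ✓ → 240
flight=V64: ✓ → 133
flight=V39: ✓ → 87
flight=V97: ✓ → 234
flight=V45: ✗
flight=V16: ✓ → 209
flight=V48: ✓ → 130
flight=V41: ✓ → 117
flight=V91: ✓ → 179
flight=V62: ✓ → 119
flight=V37: ✓ → 18
dist_km_sum = 240 + 133 + 87 + 234 + 209 + 130 + 117 + 179 + 119 + 18 = 1466

1466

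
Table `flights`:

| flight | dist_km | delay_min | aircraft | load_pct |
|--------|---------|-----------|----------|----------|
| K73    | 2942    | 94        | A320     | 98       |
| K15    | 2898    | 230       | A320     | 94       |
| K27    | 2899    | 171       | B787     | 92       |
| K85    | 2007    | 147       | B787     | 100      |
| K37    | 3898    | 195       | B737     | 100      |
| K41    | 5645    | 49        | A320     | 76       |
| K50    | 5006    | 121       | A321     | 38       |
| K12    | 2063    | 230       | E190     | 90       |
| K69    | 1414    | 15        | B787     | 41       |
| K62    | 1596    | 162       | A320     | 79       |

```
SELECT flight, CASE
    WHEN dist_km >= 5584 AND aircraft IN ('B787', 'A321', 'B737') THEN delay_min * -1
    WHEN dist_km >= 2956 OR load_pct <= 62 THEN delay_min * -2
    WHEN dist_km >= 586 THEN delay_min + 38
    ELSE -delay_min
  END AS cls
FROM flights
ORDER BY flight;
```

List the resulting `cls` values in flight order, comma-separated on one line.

268, 268, 209, -390, -98, -242, 200, -30, 132, 185

flight=K12: dist_km >= 586 → 268
flight=K15: dist_km >= 586 → 268
flight=K27: dist_km >= 586 → 209
flight=K37: dist_km >= 2956 OR load_pct <= 62 → -390
flight=K41: dist_km >= 2956 OR load_pct <= 62 → -98
flight=K50: dist_km >= 2956 OR load_pct <= 62 → -242
flight=K62: dist_km >= 586 → 200
flight=K69: dist_km >= 2956 OR load_pct <= 62 → -30
flight=K73: dist_km >= 586 → 132
flight=K85: dist_km >= 586 → 185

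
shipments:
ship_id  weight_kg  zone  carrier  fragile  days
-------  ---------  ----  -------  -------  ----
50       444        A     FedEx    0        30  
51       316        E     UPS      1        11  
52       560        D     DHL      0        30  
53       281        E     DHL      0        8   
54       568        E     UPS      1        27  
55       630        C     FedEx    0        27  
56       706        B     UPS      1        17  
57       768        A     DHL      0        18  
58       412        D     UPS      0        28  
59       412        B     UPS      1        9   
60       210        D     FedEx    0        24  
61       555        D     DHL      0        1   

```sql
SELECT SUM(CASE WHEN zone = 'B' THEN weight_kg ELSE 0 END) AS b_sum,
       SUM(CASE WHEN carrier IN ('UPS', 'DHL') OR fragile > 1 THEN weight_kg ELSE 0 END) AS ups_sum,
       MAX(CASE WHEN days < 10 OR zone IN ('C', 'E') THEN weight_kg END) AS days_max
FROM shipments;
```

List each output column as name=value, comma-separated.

b_sum=1118, ups_sum=4578, days_max=630

[b_sum: zone = 'B']
ship_id=50: ✗
ship_id=51: ✗
ship_id=52: ✗
ship_id=53: ✗
ship_id=54: ✗
ship_id=55: ✗
ship_id=56: ✓ → 706
ship_id=57: ✗
ship_id=58: ✗
ship_id=59: ✓ → 412
ship_id=60: ✗
ship_id=61: ✗
b_sum = 706 + 412 = 1118
—
[ups_sum: carrier IN ('UPS', 'DHL') OR fragile > 1]
ship_id=50: ✗
ship_id=51: ✓ → 316
ship_id=52: ✓ → 560
ship_id=53: ✓ → 281
ship_id=54: ✓ → 568
ship_id=55: ✗
ship_id=56: ✓ → 706
ship_id=57: ✓ → 768
ship_id=58: ✓ → 412
ship_id=59: ✓ → 412
ship_id=60: ✗
ship_id=61: ✓ → 555
ups_sum = 316 + 560 + 281 + 568 + 706 + 768 + 412 + 412 + 555 = 4578
—
[days_max: days < 10 OR zone IN ('C', 'E')]
ship_id=50: ✗
ship_id=51: ✓ → 316
ship_id=52: ✗
ship_id=53: ✓ → 281
ship_id=54: ✓ → 568
ship_id=55: ✓ → 630
ship_id=56: ✗
ship_id=57: ✗
ship_id=58: ✗
ship_id=59: ✓ → 412
ship_id=60: ✗
ship_id=61: ✓ → 555
days_max = MAX(316, 281, 568, 630, 412, 555) = 630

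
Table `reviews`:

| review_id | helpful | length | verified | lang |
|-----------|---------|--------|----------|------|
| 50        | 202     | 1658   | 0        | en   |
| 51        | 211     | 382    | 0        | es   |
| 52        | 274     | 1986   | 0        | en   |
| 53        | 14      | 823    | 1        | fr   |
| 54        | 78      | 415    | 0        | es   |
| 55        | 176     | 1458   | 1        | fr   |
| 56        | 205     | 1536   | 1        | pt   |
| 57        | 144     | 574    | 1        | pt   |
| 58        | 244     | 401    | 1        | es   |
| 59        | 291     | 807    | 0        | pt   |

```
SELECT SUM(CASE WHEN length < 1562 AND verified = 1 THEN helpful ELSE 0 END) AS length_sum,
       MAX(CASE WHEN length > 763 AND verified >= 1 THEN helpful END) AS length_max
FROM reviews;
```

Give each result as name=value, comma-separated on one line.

[length_sum: length < 1562 AND verified = 1]
review_id=50: ✗
review_id=51: ✗
review_id=52: ✗
review_id=53: ✓ → 14
review_id=54: ✗
review_id=55: ✓ → 176
review_id=56: ✓ → 205
review_id=57: ✓ → 144
review_id=58: ✓ → 244
review_id=59: ✗
length_sum = 14 + 176 + 205 + 144 + 244 = 783
—
[length_max: length > 763 AND verified >= 1]
review_id=50: ✗
review_id=51: ✗
review_id=52: ✗
review_id=53: ✓ → 14
review_id=54: ✗
review_id=55: ✓ → 176
review_id=56: ✓ → 205
review_id=57: ✗
review_id=58: ✗
review_id=59: ✗
length_max = MAX(14, 176, 205) = 205

length_sum=783, length_max=205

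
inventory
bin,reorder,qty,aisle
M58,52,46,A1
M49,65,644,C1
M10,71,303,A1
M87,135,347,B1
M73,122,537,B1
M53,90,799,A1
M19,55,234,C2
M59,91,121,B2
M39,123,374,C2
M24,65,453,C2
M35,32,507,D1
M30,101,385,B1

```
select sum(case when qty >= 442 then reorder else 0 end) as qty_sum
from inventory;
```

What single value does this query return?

bin=M58: ✗
bin=M49: ✓ → 65
bin=M10: ✗
bin=M87: ✗
bin=M73: ✓ → 122
bin=M53: ✓ → 90
bin=M19: ✗
bin=M59: ✗
bin=M39: ✗
bin=M24: ✓ → 65
bin=M35: ✓ → 32
bin=M30: ✗
qty_sum = 65 + 122 + 90 + 65 + 32 = 374

374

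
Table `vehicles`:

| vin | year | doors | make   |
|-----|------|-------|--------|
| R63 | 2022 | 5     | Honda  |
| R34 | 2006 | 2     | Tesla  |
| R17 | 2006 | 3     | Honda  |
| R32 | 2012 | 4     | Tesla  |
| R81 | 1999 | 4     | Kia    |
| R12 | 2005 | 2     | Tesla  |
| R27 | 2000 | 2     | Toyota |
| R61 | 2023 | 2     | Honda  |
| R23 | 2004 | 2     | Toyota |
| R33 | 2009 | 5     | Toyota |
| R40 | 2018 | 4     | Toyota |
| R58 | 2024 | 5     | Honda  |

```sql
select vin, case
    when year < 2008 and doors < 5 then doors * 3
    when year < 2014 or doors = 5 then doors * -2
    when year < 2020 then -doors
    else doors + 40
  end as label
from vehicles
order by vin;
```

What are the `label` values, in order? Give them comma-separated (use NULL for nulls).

vin=R12: year < 2008 and doors < 5 → 6
vin=R17: year < 2008 and doors < 5 → 9
vin=R23: year < 2008 and doors < 5 → 6
vin=R27: year < 2008 and doors < 5 → 6
vin=R32: year < 2014 or doors = 5 → -8
vin=R33: year < 2014 or doors = 5 → -10
vin=R34: year < 2008 and doors < 5 → 6
vin=R40: year < 2020 → -4
vin=R58: year < 2014 or doors = 5 → -10
vin=R61: ELSE → 42
vin=R63: year < 2014 or doors = 5 → -10
vin=R81: year < 2008 and doors < 5 → 12

6, 9, 6, 6, -8, -10, 6, -4, -10, 42, -10, 12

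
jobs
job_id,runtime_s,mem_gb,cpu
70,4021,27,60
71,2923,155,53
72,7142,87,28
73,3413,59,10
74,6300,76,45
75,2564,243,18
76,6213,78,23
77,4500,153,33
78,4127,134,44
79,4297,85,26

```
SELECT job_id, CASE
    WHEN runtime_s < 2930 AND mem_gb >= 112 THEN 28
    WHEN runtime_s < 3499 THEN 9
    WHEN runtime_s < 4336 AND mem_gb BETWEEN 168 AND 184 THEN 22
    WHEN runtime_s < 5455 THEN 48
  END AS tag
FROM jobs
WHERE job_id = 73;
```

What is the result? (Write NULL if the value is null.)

9

job_id = 73: runtime_s=3413, mem_gb=59, cpu=10.
runtime_s < 2930 AND mem_gb >= 112 → false
runtime_s < 3499 → true → 9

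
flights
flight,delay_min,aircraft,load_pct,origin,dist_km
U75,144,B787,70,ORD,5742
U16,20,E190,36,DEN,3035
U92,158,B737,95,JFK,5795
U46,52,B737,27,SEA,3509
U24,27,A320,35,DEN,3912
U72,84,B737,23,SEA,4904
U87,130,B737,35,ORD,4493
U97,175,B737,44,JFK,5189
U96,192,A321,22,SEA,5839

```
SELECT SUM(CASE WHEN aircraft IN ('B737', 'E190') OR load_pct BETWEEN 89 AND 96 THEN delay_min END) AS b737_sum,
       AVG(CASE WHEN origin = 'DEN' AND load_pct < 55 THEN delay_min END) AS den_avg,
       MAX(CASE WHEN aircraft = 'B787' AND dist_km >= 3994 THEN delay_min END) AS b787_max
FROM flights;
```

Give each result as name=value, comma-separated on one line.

[b737_sum: aircraft IN ('B737', 'E190') OR load_pct BETWEEN 89 AND 96]
flight=U75: ✗
flight=U16: ✓ → 20
flight=U92: ✓ → 158
flight=U46: ✓ → 52
flight=U24: ✗
flight=U72: ✓ → 84
flight=U87: ✓ → 130
flight=U97: ✓ → 175
flight=U96: ✗
b737_sum = 20 + 158 + 52 + 84 + 130 + 175 = 619
—
[den_avg: origin = 'DEN' AND load_pct < 55]
flight=U75: ✗
flight=U16: ✓ → 20
flight=U92: ✗
flight=U46: ✗
flight=U24: ✓ → 27
flight=U72: ✗
flight=U87: ✗
flight=U97: ✗
flight=U96: ✗
den_avg = (20 + 27) / 2 = 23.5
—
[b787_max: aircraft = 'B787' AND dist_km >= 3994]
flight=U75: ✓ → 144
flight=U16: ✗
flight=U92: ✗
flight=U46: ✗
flight=U24: ✗
flight=U72: ✗
flight=U87: ✗
flight=U97: ✗
flight=U96: ✗
b787_max = MAX(144) = 144

b737_sum=619, den_avg=23.5, b787_max=144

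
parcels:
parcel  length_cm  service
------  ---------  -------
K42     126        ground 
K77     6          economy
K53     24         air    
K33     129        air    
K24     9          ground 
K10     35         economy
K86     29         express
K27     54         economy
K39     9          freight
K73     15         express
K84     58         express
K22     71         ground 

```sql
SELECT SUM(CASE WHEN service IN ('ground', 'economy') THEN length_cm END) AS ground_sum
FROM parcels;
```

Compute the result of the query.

301

parcel=K42: ✓ → 126
parcel=K77: ✓ → 6
parcel=K53: ✗
parcel=K33: ✗
parcel=K24: ✓ → 9
parcel=K10: ✓ → 35
parcel=K86: ✗
parcel=K27: ✓ → 54
parcel=K39: ✗
parcel=K73: ✗
parcel=K84: ✗
parcel=K22: ✓ → 71
ground_sum = 126 + 6 + 9 + 35 + 54 + 71 = 301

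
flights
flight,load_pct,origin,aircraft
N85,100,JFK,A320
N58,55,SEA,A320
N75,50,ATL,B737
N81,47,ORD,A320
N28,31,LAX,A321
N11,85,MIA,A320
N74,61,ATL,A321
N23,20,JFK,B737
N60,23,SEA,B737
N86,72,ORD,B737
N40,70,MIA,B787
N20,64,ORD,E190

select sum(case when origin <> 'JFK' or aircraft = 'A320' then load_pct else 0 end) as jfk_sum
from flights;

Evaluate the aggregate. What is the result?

658

flight=N85: ✓ → 100
flight=N58: ✓ → 55
flight=N75: ✓ → 50
flight=N81: ✓ → 47
flight=N28: ✓ → 31
flight=N11: ✓ → 85
flight=N74: ✓ → 61
flight=N23: ✗
flight=N60: ✓ → 23
flight=N86: ✓ → 72
flight=N40: ✓ → 70
flight=N20: ✓ → 64
jfk_sum = 100 + 55 + 50 + 47 + 31 + 85 + 61 + 23 + 72 + 70 + 64 = 658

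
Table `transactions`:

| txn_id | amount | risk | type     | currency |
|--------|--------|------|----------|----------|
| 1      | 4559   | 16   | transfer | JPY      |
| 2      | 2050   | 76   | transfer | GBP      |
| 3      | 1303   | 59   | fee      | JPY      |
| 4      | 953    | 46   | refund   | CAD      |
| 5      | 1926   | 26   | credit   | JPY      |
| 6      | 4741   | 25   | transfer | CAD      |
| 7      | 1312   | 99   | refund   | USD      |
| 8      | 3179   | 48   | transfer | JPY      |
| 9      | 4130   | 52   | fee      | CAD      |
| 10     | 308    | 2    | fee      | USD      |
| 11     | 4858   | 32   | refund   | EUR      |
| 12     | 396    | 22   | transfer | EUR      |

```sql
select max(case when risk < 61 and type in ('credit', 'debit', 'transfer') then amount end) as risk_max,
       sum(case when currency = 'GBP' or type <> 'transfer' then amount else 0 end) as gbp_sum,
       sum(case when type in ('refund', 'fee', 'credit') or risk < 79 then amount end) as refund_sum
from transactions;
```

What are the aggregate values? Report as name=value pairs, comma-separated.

risk_max=4741, gbp_sum=16840, refund_sum=29715

[risk_max: risk < 61 and type in ('credit', 'debit', 'transfer')]
txn_id=1: ✓ → 4559
txn_id=2: ✗
txn_id=3: ✗
txn_id=4: ✗
txn_id=5: ✓ → 1926
txn_id=6: ✓ → 4741
txn_id=7: ✗
txn_id=8: ✓ → 3179
txn_id=9: ✗
txn_id=10: ✗
txn_id=11: ✗
txn_id=12: ✓ → 396
risk_max = MAX(4559, 1926, 4741, 3179, 396) = 4741
—
[gbp_sum: currency = 'GBP' or type <> 'transfer']
txn_id=1: ✗
txn_id=2: ✓ → 2050
txn_id=3: ✓ → 1303
txn_id=4: ✓ → 953
txn_id=5: ✓ → 1926
txn_id=6: ✗
txn_id=7: ✓ → 1312
txn_id=8: ✗
txn_id=9: ✓ → 4130
txn_id=10: ✓ → 308
txn_id=11: ✓ → 4858
txn_id=12: ✗
gbp_sum = 2050 + 1303 + 953 + 1926 + 1312 + 4130 + 308 + 4858 = 16840
—
[refund_sum: type in ('refund', 'fee', 'credit') or risk < 79]
txn_id=1: ✓ → 4559
txn_id=2: ✓ → 2050
txn_id=3: ✓ → 1303
txn_id=4: ✓ → 953
txn_id=5: ✓ → 1926
txn_id=6: ✓ → 4741
txn_id=7: ✓ → 1312
txn_id=8: ✓ → 3179
txn_id=9: ✓ → 4130
txn_id=10: ✓ → 308
txn_id=11: ✓ → 4858
txn_id=12: ✓ → 396
refund_sum = 4559 + 2050 + 1303 + 953 + 1926 + 4741 + 1312 + 3179 + 4130 + 308 + 4858 + 396 = 29715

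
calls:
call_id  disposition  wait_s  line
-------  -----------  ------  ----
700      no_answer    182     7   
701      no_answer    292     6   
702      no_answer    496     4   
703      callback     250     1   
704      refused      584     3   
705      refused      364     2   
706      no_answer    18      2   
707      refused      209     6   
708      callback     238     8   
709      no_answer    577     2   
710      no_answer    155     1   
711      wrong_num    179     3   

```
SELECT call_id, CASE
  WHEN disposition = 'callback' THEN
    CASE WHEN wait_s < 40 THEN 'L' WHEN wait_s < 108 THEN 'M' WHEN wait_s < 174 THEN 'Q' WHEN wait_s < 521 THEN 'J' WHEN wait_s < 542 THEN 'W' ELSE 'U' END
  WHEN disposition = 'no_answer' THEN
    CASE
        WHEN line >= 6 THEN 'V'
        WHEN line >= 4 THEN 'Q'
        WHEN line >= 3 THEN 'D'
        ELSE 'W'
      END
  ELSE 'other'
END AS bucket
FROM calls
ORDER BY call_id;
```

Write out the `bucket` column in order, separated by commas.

call_id=700: disposition='no_answer' → inner[line >= 6] → V
call_id=701: disposition='no_answer' → inner[line >= 6] → V
call_id=702: disposition='no_answer' → inner[line >= 4] → Q
call_id=703: disposition='callback' → inner[wait_s < 521] → J
call_id=704: disposition='refused' → outer ELSE → other
call_id=705: disposition='refused' → outer ELSE → other
call_id=706: disposition='no_answer' → inner[ELSE] → W
call_id=707: disposition='refused' → outer ELSE → other
call_id=708: disposition='callback' → inner[wait_s < 521] → J
call_id=709: disposition='no_answer' → inner[ELSE] → W
call_id=710: disposition='no_answer' → inner[ELSE] → W
call_id=711: disposition='wrong_num' → outer ELSE → other

V, V, Q, J, other, other, W, other, J, W, W, other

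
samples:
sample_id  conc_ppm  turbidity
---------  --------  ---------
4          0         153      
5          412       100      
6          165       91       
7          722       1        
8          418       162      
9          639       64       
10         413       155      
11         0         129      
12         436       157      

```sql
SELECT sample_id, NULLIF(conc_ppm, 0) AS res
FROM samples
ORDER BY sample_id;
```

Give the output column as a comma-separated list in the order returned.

sample_id=4: conc_ppm=0 vs 0: equal → NULL
sample_id=5: conc_ppm=412 vs 0: differ → 412
sample_id=6: conc_ppm=165 vs 0: differ → 165
sample_id=7: conc_ppm=722 vs 0: differ → 722
sample_id=8: conc_ppm=418 vs 0: differ → 418
sample_id=9: conc_ppm=639 vs 0: differ → 639
sample_id=10: conc_ppm=413 vs 0: differ → 413
sample_id=11: conc_ppm=0 vs 0: equal → NULL
sample_id=12: conc_ppm=436 vs 0: differ → 436

NULL, 412, 165, 722, 418, 639, 413, NULL, 436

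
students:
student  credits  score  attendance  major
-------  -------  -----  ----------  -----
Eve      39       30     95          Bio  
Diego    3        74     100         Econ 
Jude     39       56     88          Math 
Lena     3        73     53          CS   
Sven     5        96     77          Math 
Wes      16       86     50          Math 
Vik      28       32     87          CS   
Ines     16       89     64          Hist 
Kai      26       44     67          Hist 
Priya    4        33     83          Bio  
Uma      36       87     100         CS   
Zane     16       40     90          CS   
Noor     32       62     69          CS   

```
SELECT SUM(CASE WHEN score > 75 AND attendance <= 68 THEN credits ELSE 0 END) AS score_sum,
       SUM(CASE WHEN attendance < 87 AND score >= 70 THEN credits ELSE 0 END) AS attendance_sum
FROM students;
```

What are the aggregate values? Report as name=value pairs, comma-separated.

score_sum=32, attendance_sum=40

[score_sum: score > 75 AND attendance <= 68]
student=Eve: ✗
student=Diego: ✗
student=Jude: ✗
student=Lena: ✗
student=Sven: ✗
student=Wes: ✓ → 16
student=Vik: ✗
student=Ines: ✓ → 16
student=Kai: ✗
student=Priya: ✗
student=Uma: ✗
student=Zane: ✗
student=Noor: ✗
score_sum = 16 + 16 = 32
—
[attendance_sum: attendance < 87 AND score >= 70]
student=Eve: ✗
student=Diego: ✗
student=Jude: ✗
student=Lena: ✓ → 3
student=Sven: ✓ → 5
student=Wes: ✓ → 16
student=Vik: ✗
student=Ines: ✓ → 16
student=Kai: ✗
student=Priya: ✗
student=Uma: ✗
student=Zane: ✗
student=Noor: ✗
attendance_sum = 3 + 5 + 16 + 16 = 40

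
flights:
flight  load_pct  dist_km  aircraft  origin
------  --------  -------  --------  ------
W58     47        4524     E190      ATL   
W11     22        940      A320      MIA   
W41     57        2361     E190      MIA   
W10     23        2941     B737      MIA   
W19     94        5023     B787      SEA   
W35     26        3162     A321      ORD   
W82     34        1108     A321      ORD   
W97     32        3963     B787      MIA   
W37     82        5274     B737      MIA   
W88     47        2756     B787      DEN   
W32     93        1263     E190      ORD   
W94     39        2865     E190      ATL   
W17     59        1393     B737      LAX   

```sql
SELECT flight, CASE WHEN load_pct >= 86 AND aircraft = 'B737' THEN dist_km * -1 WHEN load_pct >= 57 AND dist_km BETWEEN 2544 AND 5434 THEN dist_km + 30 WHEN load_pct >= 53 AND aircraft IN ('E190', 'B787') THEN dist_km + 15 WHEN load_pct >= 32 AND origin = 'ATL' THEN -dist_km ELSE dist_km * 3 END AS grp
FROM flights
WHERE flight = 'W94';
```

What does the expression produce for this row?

-2865

flight = W94: load_pct=39, dist_km=2865, aircraft=E190, origin=ATL.
load_pct >= 86 AND aircraft = 'B737' → false
load_pct >= 57 AND dist_km BETWEEN 2544 AND 5434 → false
load_pct >= 53 AND aircraft IN ('E190', 'B787') → false
load_pct >= 32 AND origin = 'ATL' → true → -2865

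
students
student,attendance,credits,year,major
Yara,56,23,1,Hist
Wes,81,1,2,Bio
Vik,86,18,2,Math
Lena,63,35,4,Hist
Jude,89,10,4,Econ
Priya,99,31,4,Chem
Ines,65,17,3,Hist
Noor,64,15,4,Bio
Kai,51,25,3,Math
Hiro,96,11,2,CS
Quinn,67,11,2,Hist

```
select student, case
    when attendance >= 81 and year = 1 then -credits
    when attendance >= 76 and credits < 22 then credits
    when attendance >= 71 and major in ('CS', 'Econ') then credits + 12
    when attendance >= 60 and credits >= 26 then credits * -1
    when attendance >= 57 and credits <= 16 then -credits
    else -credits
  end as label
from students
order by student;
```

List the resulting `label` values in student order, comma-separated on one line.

11, -17, 10, -25, -35, -15, -31, -11, 18, 1, -23

student=Hiro: attendance >= 76 and credits < 22 → 11
student=Ines: ELSE → -17
student=Jude: attendance >= 76 and credits < 22 → 10
student=Kai: ELSE → -25
student=Lena: attendance >= 60 and credits >= 26 → -35
student=Noor: attendance >= 57 and credits <= 16 → -15
student=Priya: attendance >= 60 and credits >= 26 → -31
student=Quinn: attendance >= 57 and credits <= 16 → -11
student=Vik: attendance >= 76 and credits < 22 → 18
student=Wes: attendance >= 76 and credits < 22 → 1
student=Yara: ELSE → -23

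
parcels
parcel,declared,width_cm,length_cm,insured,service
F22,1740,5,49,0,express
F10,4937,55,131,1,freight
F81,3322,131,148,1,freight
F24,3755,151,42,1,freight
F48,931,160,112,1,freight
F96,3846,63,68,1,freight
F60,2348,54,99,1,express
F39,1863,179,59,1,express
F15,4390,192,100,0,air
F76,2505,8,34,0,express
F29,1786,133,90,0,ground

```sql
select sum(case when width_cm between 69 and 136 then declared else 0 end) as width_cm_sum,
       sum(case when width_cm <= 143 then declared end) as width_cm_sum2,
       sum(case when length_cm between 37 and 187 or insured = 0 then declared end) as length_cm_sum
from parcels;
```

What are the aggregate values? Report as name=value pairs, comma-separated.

[width_cm_sum: width_cm between 69 and 136]
parcel=F22: ✗
parcel=F10: ✗
parcel=F81: ✓ → 3322
parcel=F24: ✗
parcel=F48: ✗
parcel=F96: ✗
parcel=F60: ✗
parcel=F39: ✗
parcel=F15: ✗
parcel=F76: ✗
parcel=F29: ✓ → 1786
width_cm_sum = 3322 + 1786 = 5108
—
[width_cm_sum2: width_cm <= 143]
parcel=F22: ✓ → 1740
parcel=F10: ✓ → 4937
parcel=F81: ✓ → 3322
parcel=F24: ✗
parcel=F48: ✗
parcel=F96: ✓ → 3846
parcel=F60: ✓ → 2348
parcel=F39: ✗
parcel=F15: ✗
parcel=F76: ✓ → 2505
parcel=F29: ✓ → 1786
width_cm_sum2 = 1740 + 4937 + 3322 + 3846 + 2348 + 2505 + 1786 = 20484
—
[length_cm_sum: length_cm between 37 and 187 or insured = 0]
parcel=F22: ✓ → 1740
parcel=F10: ✓ → 4937
parcel=F81: ✓ → 3322
parcel=F24: ✓ → 3755
parcel=F48: ✓ → 931
parcel=F96: ✓ → 3846
parcel=F60: ✓ → 2348
parcel=F39: ✓ → 1863
parcel=F15: ✓ → 4390
parcel=F76: ✓ → 2505
parcel=F29: ✓ → 1786
length_cm_sum = 1740 + 4937 + 3322 + 3755 + 931 + 3846 + 2348 + 1863 + 4390 + 2505 + 1786 = 31423

width_cm_sum=5108, width_cm_sum2=20484, length_cm_sum=31423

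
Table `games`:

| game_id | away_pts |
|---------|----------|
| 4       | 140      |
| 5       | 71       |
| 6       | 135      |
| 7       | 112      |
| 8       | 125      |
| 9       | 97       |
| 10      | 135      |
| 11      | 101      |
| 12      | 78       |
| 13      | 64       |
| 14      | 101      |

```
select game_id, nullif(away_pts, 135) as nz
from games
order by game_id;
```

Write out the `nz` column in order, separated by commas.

140, 71, NULL, 112, 125, 97, NULL, 101, 78, 64, 101

game_id=4: away_pts=140 vs 135: differ → 140
game_id=5: away_pts=71 vs 135: differ → 71
game_id=6: away_pts=135 vs 135: equal → NULL
game_id=7: away_pts=112 vs 135: differ → 112
game_id=8: away_pts=125 vs 135: differ → 125
game_id=9: away_pts=97 vs 135: differ → 97
game_id=10: away_pts=135 vs 135: equal → NULL
game_id=11: away_pts=101 vs 135: differ → 101
game_id=12: away_pts=78 vs 135: differ → 78
game_id=13: away_pts=64 vs 135: differ → 64
game_id=14: away_pts=101 vs 135: differ → 101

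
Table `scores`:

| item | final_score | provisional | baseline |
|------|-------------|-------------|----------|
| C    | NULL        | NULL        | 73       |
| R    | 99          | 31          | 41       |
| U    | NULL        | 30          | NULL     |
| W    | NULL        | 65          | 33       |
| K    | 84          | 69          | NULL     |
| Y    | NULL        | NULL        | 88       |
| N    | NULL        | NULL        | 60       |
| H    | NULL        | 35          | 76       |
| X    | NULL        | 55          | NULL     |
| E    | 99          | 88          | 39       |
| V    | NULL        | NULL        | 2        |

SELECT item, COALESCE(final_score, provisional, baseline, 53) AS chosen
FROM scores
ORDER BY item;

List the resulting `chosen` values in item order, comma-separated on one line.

item=C: final_score=NULL, provisional=NULL, baseline=73 → 73
item=E: final_score=99 → 99
item=H: final_score=NULL, provisional=35 → 35
item=K: final_score=84 → 84
item=N: final_score=NULL, provisional=NULL, baseline=60 → 60
item=R: final_score=99 → 99
item=U: final_score=NULL, provisional=30 → 30
item=V: final_score=NULL, provisional=NULL, baseline=2 → 2
item=W: final_score=NULL, provisional=65 → 65
item=X: final_score=NULL, provisional=55 → 55
item=Y: final_score=NULL, provisional=NULL, baseline=88 → 88

73, 99, 35, 84, 60, 99, 30, 2, 65, 55, 88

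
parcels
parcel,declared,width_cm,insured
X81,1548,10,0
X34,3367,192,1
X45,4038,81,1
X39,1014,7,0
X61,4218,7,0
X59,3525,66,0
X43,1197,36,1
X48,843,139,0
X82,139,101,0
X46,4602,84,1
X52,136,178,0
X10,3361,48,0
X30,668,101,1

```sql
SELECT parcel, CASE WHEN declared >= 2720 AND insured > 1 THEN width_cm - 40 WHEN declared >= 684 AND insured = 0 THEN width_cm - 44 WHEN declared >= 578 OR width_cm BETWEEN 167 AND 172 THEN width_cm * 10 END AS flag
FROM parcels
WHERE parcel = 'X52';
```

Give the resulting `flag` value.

parcel = X52: declared=136, width_cm=178, insured=0.
declared >= 2720 AND insured > 1 → false
declared >= 684 AND insured = 0 → false
declared >= 578 OR width_cm BETWEEN 167 AND 172 → false
No WHEN matched and there is no ELSE, so the CASE yields NULL.

NULL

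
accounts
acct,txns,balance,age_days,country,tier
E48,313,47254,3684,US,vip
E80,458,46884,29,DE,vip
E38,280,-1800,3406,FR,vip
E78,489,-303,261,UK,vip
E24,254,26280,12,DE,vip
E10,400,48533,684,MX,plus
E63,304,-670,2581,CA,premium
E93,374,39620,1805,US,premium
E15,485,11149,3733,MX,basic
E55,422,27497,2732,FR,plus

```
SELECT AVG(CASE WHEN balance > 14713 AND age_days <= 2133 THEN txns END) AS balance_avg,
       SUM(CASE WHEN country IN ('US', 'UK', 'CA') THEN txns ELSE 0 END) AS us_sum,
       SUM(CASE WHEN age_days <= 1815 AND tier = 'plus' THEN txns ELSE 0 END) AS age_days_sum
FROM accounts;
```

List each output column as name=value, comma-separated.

[balance_avg: balance > 14713 AND age_days <= 2133]
acct=E48: ✗
acct=E80: ✓ → 458
acct=E38: ✗
acct=E78: ✗
acct=E24: ✓ → 254
acct=E10: ✓ → 400
acct=E63: ✗
acct=E93: ✓ → 374
acct=E15: ✗
acct=E55: ✗
balance_avg = (458 + 254 + 400 + 374) / 4 = 371.5
—
[us_sum: country IN ('US', 'UK', 'CA')]
acct=E48: ✓ → 313
acct=E80: ✗
acct=E38: ✗
acct=E78: ✓ → 489
acct=E24: ✗
acct=E10: ✗
acct=E63: ✓ → 304
acct=E93: ✓ → 374
acct=E15: ✗
acct=E55: ✗
us_sum = 313 + 489 + 304 + 374 = 1480
—
[age_days_sum: age_days <= 1815 AND tier = 'plus']
acct=E48: ✗
acct=E80: ✗
acct=E38: ✗
acct=E78: ✗
acct=E24: ✗
acct=E10: ✓ → 400
acct=E63: ✗
acct=E93: ✗
acct=E15: ✗
acct=E55: ✗
age_days_sum = 400

balance_avg=371.5, us_sum=1480, age_days_sum=400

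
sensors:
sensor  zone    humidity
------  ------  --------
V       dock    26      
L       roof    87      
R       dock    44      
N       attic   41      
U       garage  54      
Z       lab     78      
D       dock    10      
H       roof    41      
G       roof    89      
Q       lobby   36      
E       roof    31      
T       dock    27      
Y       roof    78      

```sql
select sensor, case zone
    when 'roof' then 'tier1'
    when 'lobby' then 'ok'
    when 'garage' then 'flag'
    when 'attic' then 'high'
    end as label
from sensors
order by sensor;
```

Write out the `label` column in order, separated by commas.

sensor=D: (no match → NULL) → NULL
sensor=E: zone='roof' → tier1
sensor=G: zone='roof' → tier1
sensor=H: zone='roof' → tier1
sensor=L: zone='roof' → tier1
sensor=N: zone='attic' → high
sensor=Q: zone='lobby' → ok
sensor=R: (no match → NULL) → NULL
sensor=T: (no match → NULL) → NULL
sensor=U: zone='garage' → flag
sensor=V: (no match → NULL) → NULL
sensor=Y: zone='roof' → tier1
sensor=Z: (no match → NULL) → NULL

NULL, tier1, tier1, tier1, tier1, high, ok, NULL, NULL, flag, NULL, tier1, NULL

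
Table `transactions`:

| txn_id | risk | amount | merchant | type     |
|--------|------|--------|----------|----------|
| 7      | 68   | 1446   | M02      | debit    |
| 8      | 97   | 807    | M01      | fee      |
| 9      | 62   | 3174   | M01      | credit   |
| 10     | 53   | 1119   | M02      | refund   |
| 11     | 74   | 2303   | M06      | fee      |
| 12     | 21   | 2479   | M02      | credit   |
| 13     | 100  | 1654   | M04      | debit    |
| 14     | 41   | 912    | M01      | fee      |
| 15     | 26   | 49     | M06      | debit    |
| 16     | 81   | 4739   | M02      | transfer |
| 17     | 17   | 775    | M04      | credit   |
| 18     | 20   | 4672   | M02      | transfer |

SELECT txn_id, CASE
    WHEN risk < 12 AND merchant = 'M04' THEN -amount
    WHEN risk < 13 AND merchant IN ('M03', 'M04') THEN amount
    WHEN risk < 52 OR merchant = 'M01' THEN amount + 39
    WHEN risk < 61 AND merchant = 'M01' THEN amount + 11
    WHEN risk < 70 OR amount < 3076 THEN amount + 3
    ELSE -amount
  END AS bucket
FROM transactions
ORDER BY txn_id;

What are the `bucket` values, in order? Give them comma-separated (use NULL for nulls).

txn_id=7: risk < 70 OR amount < 3076 → 1449
txn_id=8: risk < 52 OR merchant = 'M01' → 846
txn_id=9: risk < 52 OR merchant = 'M01' → 3213
txn_id=10: risk < 70 OR amount < 3076 → 1122
txn_id=11: risk < 70 OR amount < 3076 → 2306
txn_id=12: risk < 52 OR merchant = 'M01' → 2518
txn_id=13: risk < 70 OR amount < 3076 → 1657
txn_id=14: risk < 52 OR merchant = 'M01' → 951
txn_id=15: risk < 52 OR merchant = 'M01' → 88
txn_id=16: ELSE → -4739
txn_id=17: risk < 52 OR merchant = 'M01' → 814
txn_id=18: risk < 52 OR merchant = 'M01' → 4711

1449, 846, 3213, 1122, 2306, 2518, 1657, 951, 88, -4739, 814, 4711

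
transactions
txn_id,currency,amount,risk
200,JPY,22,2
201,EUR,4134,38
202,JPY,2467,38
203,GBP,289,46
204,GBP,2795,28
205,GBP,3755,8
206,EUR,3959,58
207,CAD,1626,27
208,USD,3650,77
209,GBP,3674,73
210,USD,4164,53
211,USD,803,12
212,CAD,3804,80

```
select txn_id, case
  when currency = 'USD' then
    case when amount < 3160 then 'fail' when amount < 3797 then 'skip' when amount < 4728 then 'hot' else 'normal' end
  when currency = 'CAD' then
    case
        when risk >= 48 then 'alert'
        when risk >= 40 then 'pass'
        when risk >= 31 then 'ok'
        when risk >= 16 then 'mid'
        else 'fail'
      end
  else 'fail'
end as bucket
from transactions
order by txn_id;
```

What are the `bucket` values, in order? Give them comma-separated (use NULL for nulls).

fail, fail, fail, fail, fail, fail, fail, mid, skip, fail, hot, fail, alert

txn_id=200: currency='JPY' → outer ELSE → fail
txn_id=201: currency='EUR' → outer ELSE → fail
txn_id=202: currency='JPY' → outer ELSE → fail
txn_id=203: currency='GBP' → outer ELSE → fail
txn_id=204: currency='GBP' → outer ELSE → fail
txn_id=205: currency='GBP' → outer ELSE → fail
txn_id=206: currency='EUR' → outer ELSE → fail
txn_id=207: currency='CAD' → inner[risk >= 16] → mid
txn_id=208: currency='USD' → inner[amount < 3797] → skip
txn_id=209: currency='GBP' → outer ELSE → fail
txn_id=210: currency='USD' → inner[amount < 4728] → hot
txn_id=211: currency='USD' → inner[amount < 3160] → fail
txn_id=212: currency='CAD' → inner[risk >= 48] → alert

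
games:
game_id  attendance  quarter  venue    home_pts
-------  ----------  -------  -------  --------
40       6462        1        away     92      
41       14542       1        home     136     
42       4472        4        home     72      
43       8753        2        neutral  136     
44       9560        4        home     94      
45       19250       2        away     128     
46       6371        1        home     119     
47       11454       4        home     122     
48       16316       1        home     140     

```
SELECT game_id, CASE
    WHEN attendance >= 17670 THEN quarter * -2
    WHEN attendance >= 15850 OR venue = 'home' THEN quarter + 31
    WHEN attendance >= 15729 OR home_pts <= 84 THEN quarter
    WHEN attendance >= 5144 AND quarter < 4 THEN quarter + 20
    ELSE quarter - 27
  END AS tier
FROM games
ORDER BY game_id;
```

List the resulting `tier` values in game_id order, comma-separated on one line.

game_id=40: attendance >= 5144 AND quarter < 4 → 21
game_id=41: attendance >= 15850 OR venue = 'home' → 32
game_id=42: attendance >= 15850 OR venue = 'home' → 35
game_id=43: attendance >= 5144 AND quarter < 4 → 22
game_id=44: attendance >= 15850 OR venue = 'home' → 35
game_id=45: attendance >= 17670 → -4
game_id=46: attendance >= 15850 OR venue = 'home' → 32
game_id=47: attendance >= 15850 OR venue = 'home' → 35
game_id=48: attendance >= 15850 OR venue = 'home' → 32

21, 32, 35, 22, 35, -4, 32, 35, 32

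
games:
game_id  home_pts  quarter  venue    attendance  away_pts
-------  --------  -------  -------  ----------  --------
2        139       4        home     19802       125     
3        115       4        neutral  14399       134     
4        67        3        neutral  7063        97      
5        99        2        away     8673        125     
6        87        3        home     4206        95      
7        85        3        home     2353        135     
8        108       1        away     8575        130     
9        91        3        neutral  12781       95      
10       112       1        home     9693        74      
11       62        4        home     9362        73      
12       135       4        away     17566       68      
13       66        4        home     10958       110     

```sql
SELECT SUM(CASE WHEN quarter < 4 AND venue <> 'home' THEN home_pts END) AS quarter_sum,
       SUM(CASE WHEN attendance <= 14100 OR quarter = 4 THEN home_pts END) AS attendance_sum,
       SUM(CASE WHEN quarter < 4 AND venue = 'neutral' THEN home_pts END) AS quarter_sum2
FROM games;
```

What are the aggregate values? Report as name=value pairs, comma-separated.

[quarter_sum: quarter < 4 AND venue <> 'home']
game_id=2: ✗
game_id=3: ✗
game_id=4: ✓ → 67
game_id=5: ✓ → 99
game_id=6: ✗
game_id=7: ✗
game_id=8: ✓ → 108
game_id=9: ✓ → 91
game_id=10: ✗
game_id=11: ✗
game_id=12: ✗
game_id=13: ✗
quarter_sum = 67 + 99 + 108 + 91 = 365
—
[attendance_sum: attendance <= 14100 OR quarter = 4]
game_id=2: ✓ → 139
game_id=3: ✓ → 115
game_id=4: ✓ → 67
game_id=5: ✓ → 99
game_id=6: ✓ → 87
game_id=7: ✓ → 85
game_id=8: ✓ → 108
game_id=9: ✓ → 91
game_id=10: ✓ → 112
game_id=11: ✓ → 62
game_id=12: ✓ → 135
game_id=13: ✓ → 66
attendance_sum = 139 + 115 + 67 + 99 + 87 + 85 + 108 + 91 + 112 + 62 + 135 + 66 = 1166
—
[quarter_sum2: quarter < 4 AND venue = 'neutral']
game_id=2: ✗
game_id=3: ✗
game_id=4: ✓ → 67
game_id=5: ✗
game_id=6: ✗
game_id=7: ✗
game_id=8: ✗
game_id=9: ✓ → 91
game_id=10: ✗
game_id=11: ✗
game_id=12: ✗
game_id=13: ✗
quarter_sum2 = 67 + 91 = 158

quarter_sum=365, attendance_sum=1166, quarter_sum2=158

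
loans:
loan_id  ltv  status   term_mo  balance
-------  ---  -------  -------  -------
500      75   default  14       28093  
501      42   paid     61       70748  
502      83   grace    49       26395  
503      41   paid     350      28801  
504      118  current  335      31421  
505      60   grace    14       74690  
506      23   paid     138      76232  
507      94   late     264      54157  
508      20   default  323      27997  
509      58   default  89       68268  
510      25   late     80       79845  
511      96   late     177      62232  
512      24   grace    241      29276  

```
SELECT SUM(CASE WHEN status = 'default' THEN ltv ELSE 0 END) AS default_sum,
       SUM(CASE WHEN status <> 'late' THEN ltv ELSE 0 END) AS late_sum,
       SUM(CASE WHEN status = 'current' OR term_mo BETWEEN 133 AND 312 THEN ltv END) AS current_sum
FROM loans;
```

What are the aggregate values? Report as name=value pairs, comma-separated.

[default_sum: status = 'default']
loan_id=500: ✓ → 75
loan_id=501: ✗
loan_id=502: ✗
loan_id=503: ✗
loan_id=504: ✗
loan_id=505: ✗
loan_id=506: ✗
loan_id=507: ✗
loan_id=508: ✓ → 20
loan_id=509: ✓ → 58
loan_id=510: ✗
loan_id=511: ✗
loan_id=512: ✗
default_sum = 75 + 20 + 58 = 153
—
[late_sum: status <> 'late']
loan_id=500: ✓ → 75
loan_id=501: ✓ → 42
loan_id=502: ✓ → 83
loan_id=503: ✓ → 41
loan_id=504: ✓ → 118
loan_id=505: ✓ → 60
loan_id=506: ✓ → 23
loan_id=507: ✗
loan_id=508: ✓ → 20
loan_id=509: ✓ → 58
loan_id=510: ✗
loan_id=511: ✗
loan_id=512: ✓ → 24
late_sum = 75 + 42 + 83 + 41 + 118 + 60 + 23 + 20 + 58 + 24 = 544
—
[current_sum: status = 'current' OR term_mo BETWEEN 133 AND 312]
loan_id=500: ✗
loan_id=501: ✗
loan_id=502: ✗
loan_id=503: ✗
loan_id=504: ✓ → 118
loan_id=505: ✗
loan_id=506: ✓ → 23
loan_id=507: ✓ → 94
loan_id=508: ✗
loan_id=509: ✗
loan_id=510: ✗
loan_id=511: ✓ → 96
loan_id=512: ✓ → 24
current_sum = 118 + 23 + 94 + 96 + 24 = 355

default_sum=153, late_sum=544, current_sum=355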